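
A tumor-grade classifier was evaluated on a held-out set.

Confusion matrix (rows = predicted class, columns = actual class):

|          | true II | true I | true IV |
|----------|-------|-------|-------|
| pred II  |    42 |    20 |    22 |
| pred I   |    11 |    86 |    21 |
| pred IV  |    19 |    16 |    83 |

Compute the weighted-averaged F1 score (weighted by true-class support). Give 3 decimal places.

0.662

Per-class F1 score (2·TP/(2·TP+FP+FN)):
  II: TP=42, FP=20+22=42, FN=11+19=30 → 84/156 = 0.5385
  I: TP=86, FP=11+21=32, FN=20+16=36 → 172/240 = 0.7167
  IV: TP=83, FP=19+16=35, FN=22+21=43 → 166/244 = 0.6803
Weighted-F1 score = Σ (supportᵢ/N)·F1 scoreᵢ with N=320: (72/320)·0.5385 + (122/320)·0.7167 + (126/320)·0.6803 = 0.662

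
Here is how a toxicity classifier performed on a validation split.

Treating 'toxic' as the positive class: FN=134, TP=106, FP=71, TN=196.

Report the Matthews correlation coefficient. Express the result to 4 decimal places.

MCC = (TP·TN − FP·FN) / √((TP+FP)(TP+FN)(TN+FP)(TN+FN))
Numerator = 106·196 − 71·134 = 11262
Denominator = √(177·240·267·330) = √3742912800 = 61179.3495
MCC = 11262 / 61179.3495 = 0.1841

0.1841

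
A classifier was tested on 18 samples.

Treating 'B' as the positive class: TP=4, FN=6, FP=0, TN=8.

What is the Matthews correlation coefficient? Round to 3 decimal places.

MCC = (TP·TN − FP·FN) / √((TP+FP)(TP+FN)(TN+FP)(TN+FN))
Numerator = 4·8 − 0·6 = 32
Denominator = √(4·10·8·14) = √4480 = 66.9328
MCC = 32 / 66.9328 = 0.478

0.478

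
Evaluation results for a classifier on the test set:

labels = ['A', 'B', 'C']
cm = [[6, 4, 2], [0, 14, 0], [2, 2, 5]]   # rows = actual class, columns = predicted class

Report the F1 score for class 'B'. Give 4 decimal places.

0.8235

Take TP from the diagonal, FP from the rest of the 'B' prediction marginal, FN from the rest of the 'B' actual marginal.
F1 score = 2·TP/(2·TP+FP+FN).
B: TP=14, FP=4+2=6, FN=0+0=0 → 28/34 = 0.82353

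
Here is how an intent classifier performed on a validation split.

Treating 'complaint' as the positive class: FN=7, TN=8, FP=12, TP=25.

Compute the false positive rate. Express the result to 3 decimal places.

FPR = FP/(FP+TN) = 12/(12+8) = 0.600

0.600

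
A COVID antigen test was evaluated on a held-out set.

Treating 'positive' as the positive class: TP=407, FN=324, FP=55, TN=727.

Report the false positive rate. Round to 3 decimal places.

FPR = FP/(FP+TN) = 55/(55+727) = 0.070

0.070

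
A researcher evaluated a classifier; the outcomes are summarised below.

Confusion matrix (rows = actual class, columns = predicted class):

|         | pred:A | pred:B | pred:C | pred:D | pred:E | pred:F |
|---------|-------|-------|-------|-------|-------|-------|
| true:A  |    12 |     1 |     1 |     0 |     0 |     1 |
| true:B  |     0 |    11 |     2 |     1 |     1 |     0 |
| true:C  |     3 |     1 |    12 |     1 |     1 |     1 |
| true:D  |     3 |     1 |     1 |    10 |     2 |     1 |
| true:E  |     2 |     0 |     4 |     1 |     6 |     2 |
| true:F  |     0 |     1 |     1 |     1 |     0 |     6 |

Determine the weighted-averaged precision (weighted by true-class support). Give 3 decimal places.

0.633

Per-class precision (TP/(TP+FP)):
  A: TP=12, FP=0+3+3+2+0=8 → 12/20 = 0.6000
  B: TP=11, FP=1+1+1+0+1=4 → 11/15 = 0.7333
  C: TP=12, FP=1+2+1+4+1=9 → 12/21 = 0.5714
  D: TP=10, FP=0+1+1+1+1=4 → 10/14 = 0.7143
  E: TP=6, FP=0+1+1+2+0=4 → 6/10 = 0.6000
  F: TP=6, FP=1+0+1+1+2=5 → 6/11 = 0.5455
Weighted-precision = Σ (supportᵢ/N)·precisionᵢ with N=91: (15/91)·0.6000 + (15/91)·0.7333 + (19/91)·0.5714 + (18/91)·0.7143 + (15/91)·0.6000 + (9/91)·0.5455 = 0.633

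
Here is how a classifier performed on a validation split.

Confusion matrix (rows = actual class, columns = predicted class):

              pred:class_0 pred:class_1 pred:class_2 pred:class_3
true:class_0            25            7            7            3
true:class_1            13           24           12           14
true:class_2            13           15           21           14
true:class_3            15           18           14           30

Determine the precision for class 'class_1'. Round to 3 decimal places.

One-vs-rest for 'class_1': TP = diagonal; FP = other classes predicted 'class_1'; FN = 'class_1' predicted as other.
precision = TP/(TP+FP).
class_1: TP=24, FP=7+15+18=40 → 24/64 = 0.3750

0.375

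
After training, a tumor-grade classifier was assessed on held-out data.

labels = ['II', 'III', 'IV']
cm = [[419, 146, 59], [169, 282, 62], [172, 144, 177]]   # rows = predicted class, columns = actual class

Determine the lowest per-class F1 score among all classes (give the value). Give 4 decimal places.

0.4475

Per-class F1 score (2·TP/(2·TP+FP+FN)):
  II: TP=419, FP=146+59=205, FN=169+172=341 → 838/1384 = 0.60549
  III: TP=282, FP=169+62=231, FN=146+144=290 → 564/1085 = 0.51982
  IV: TP=177, FP=172+144=316, FN=59+62=121 → 354/791 = 0.44753
Lowest is class 'IV' with F1 score = 0.4475.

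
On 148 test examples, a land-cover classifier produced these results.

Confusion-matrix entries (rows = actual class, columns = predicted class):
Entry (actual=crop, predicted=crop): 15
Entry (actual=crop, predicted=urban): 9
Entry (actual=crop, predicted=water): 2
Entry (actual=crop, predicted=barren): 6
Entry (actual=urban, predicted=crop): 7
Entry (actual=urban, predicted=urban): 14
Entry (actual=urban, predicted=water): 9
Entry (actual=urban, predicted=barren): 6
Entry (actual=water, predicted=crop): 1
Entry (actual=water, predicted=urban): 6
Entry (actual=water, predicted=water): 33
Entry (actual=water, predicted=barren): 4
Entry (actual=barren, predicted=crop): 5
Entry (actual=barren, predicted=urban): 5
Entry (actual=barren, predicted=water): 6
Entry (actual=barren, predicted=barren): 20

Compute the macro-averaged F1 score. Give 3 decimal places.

0.539

Per-class F1 score (2·TP/(2·TP+FP+FN)):
  crop: TP=15, FP=7+1+5=13, FN=9+2+6=17 → 30/60 = 0.5000
  urban: TP=14, FP=9+6+5=20, FN=7+9+6=22 → 28/70 = 0.4000
  water: TP=33, FP=2+9+6=17, FN=1+6+4=11 → 66/94 = 0.7021
  barren: TP=20, FP=6+6+4=16, FN=5+5+6=16 → 40/72 = 0.5556
Macro-F1 score = mean = (0.5000 + 0.4000 + 0.7021 + 0.5556) / 4 = 0.539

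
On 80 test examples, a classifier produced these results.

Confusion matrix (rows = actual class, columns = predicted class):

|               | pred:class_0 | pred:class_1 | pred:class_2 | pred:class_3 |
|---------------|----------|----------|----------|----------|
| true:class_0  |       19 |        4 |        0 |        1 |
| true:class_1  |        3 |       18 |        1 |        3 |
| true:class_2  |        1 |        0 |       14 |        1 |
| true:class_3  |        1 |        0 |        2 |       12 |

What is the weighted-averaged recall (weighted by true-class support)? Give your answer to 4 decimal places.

Per-class recall (TP/(TP+FN)):
  class_0: TP=19, FN=4+0+1=5 → 19/24 = 0.79167
  class_1: TP=18, FN=3+1+3=7 → 18/25 = 0.72000
  class_2: TP=14, FN=1+0+1=2 → 14/16 = 0.87500
  class_3: TP=12, FN=1+0+2=3 → 12/15 = 0.80000
Weighted-recall = Σ (supportᵢ/N)·recallᵢ with N=80: (24/80)·0.79167 + (25/80)·0.72000 + (16/80)·0.87500 + (15/80)·0.80000 = 0.7875

0.7875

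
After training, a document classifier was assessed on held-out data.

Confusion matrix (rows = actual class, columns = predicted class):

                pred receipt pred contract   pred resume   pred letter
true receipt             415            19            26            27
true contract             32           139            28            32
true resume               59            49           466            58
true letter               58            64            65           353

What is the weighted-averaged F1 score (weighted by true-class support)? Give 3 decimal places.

0.727

Per-class F1 score (2·TP/(2·TP+FP+FN)):
  receipt: TP=415, FP=32+59+58=149, FN=19+26+27=72 → 830/1051 = 0.7897
  contract: TP=139, FP=19+49+64=132, FN=32+28+32=92 → 278/502 = 0.5538
  resume: TP=466, FP=26+28+65=119, FN=59+49+58=166 → 932/1217 = 0.7658
  letter: TP=353, FP=27+32+58=117, FN=58+64+65=187 → 706/1010 = 0.6990
Weighted-F1 score = Σ (supportᵢ/N)·F1 scoreᵢ with N=1890: (487/1890)·0.7897 + (231/1890)·0.5538 + (632/1890)·0.7658 + (540/1890)·0.6990 = 0.727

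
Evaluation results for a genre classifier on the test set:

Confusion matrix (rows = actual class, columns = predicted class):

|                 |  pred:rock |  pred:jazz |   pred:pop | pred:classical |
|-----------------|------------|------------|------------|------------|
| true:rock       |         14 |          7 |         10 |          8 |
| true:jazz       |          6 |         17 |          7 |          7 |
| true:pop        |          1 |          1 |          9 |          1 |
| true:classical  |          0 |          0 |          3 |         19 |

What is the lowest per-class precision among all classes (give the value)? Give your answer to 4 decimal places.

Per-class precision (TP/(TP+FP)):
  rock: TP=14, FP=6+1+0=7 → 14/21 = 0.66667
  jazz: TP=17, FP=7+1+0=8 → 17/25 = 0.68000
  pop: TP=9, FP=10+7+3=20 → 9/29 = 0.31034
  classical: TP=19, FP=8+7+1=16 → 19/35 = 0.54286
Lowest is class 'pop' with precision = 0.3103.

0.3103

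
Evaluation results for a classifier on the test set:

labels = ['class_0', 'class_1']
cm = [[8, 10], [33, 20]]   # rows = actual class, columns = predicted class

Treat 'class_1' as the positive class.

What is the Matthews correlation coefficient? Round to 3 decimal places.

-0.157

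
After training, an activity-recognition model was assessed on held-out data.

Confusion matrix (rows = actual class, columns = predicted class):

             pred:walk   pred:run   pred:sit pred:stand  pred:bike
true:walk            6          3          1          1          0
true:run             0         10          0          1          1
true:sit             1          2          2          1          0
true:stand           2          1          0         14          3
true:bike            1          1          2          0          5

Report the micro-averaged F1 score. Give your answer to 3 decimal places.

Micro-averaging pools counts across classes: ΣTP=37, ΣFP=21, ΣFN=21.
Micro-F1 score = 2·TP/(2·TP+FP+FN) on pooled counts = 0.638 (equals overall accuracy in single-label multiclass).

0.638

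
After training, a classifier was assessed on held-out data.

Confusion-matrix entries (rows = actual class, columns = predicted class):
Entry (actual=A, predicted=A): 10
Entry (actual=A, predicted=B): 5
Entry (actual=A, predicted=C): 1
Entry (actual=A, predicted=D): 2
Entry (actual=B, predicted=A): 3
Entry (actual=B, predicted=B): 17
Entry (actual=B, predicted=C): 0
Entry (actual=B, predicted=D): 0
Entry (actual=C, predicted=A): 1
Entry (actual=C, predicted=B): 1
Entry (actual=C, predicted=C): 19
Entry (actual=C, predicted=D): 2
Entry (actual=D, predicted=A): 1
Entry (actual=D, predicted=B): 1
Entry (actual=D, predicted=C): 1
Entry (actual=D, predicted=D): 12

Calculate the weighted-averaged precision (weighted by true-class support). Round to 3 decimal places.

0.766

Per-class precision (TP/(TP+FP)):
  A: TP=10, FP=3+1+1=5 → 10/15 = 0.6667
  B: TP=17, FP=5+1+1=7 → 17/24 = 0.7083
  C: TP=19, FP=1+0+1=2 → 19/21 = 0.9048
  D: TP=12, FP=2+0+2=4 → 12/16 = 0.7500
Weighted-precision = Σ (supportᵢ/N)·precisionᵢ with N=76: (18/76)·0.6667 + (20/76)·0.7083 + (23/76)·0.9048 + (15/76)·0.7500 = 0.766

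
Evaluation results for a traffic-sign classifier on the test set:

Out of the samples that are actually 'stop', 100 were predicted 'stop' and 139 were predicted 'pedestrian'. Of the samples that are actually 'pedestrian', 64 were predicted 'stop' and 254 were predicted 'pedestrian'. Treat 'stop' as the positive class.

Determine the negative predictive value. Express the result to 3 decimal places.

NPV = TN/(TN+FN) = 254/(254+139) = 0.646

0.646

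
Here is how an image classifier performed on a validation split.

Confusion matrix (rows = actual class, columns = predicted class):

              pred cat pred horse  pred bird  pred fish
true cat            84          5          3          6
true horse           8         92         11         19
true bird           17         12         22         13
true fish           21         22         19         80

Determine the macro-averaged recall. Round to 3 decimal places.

Per-class recall (TP/(TP+FN)):
  cat: TP=84, FN=5+3+6=14 → 84/98 = 0.8571
  horse: TP=92, FN=8+11+19=38 → 92/130 = 0.7077
  bird: TP=22, FN=17+12+13=42 → 22/64 = 0.3438
  fish: TP=80, FN=21+22+19=62 → 80/142 = 0.5634
Macro-recall = mean = (0.8571 + 0.7077 + 0.3438 + 0.5634) / 4 = 0.618

0.618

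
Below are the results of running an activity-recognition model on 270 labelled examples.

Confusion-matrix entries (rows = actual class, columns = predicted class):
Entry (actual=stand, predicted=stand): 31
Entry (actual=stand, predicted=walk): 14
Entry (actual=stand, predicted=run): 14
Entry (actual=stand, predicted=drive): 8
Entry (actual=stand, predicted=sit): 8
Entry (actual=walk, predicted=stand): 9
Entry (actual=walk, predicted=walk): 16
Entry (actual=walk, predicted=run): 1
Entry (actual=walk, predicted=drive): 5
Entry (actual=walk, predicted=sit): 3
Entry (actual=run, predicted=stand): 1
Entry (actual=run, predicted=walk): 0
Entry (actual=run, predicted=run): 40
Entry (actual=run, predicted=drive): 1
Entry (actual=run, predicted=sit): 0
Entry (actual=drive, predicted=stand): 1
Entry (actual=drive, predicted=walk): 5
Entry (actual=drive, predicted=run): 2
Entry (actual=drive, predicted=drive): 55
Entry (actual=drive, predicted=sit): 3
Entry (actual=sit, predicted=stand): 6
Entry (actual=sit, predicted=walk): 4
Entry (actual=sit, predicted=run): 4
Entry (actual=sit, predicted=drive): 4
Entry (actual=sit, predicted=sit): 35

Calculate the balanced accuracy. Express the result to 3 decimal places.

Balanced accuracy = mean of per-class recall.
  stand: recall = 31/75 = 0.4133
  walk: recall = 16/34 = 0.4706
  run: recall = 40/42 = 0.9524
  drive: recall = 55/66 = 0.8333
  sit: recall = 35/53 = 0.6604
Mean = (0.4133 + 0.4706 + 0.9524 + 0.8333 + 0.6604) / 5 = 0.666

0.666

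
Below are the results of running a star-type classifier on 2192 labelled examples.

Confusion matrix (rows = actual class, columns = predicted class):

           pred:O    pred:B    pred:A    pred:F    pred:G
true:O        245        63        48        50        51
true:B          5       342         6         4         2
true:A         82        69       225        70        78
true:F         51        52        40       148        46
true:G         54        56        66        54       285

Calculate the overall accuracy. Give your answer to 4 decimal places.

0.5680

Accuracy = trace / total = (245+342+225+148+285=1245) / 2192 = 1245/2192 = 0.5680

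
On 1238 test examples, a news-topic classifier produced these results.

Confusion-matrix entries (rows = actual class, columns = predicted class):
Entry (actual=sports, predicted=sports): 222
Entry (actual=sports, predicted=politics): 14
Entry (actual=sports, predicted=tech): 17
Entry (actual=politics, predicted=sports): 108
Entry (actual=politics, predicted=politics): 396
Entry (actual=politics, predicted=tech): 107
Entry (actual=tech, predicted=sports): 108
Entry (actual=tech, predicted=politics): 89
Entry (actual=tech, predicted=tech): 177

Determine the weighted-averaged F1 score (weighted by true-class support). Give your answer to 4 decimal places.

Per-class F1 score (2·TP/(2·TP+FP+FN)):
  sports: TP=222, FP=108+108=216, FN=14+17=31 → 444/691 = 0.64255
  politics: TP=396, FP=14+89=103, FN=108+107=215 → 792/1110 = 0.71351
  tech: TP=177, FP=17+107=124, FN=108+89=197 → 354/675 = 0.52444
Weighted-F1 score = Σ (supportᵢ/N)·F1 scoreᵢ with N=1238: (253/1238)·0.64255 + (611/1238)·0.71351 + (374/1238)·0.52444 = 0.6419

0.6419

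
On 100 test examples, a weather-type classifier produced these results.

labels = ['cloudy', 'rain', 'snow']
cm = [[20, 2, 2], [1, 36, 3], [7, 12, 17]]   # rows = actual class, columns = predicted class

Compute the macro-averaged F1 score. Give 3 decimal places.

Per-class F1 score (2·TP/(2·TP+FP+FN)):
  cloudy: TP=20, FP=1+7=8, FN=2+2=4 → 40/52 = 0.7692
  rain: TP=36, FP=2+12=14, FN=1+3=4 → 72/90 = 0.8000
  snow: TP=17, FP=2+3=5, FN=7+12=19 → 34/58 = 0.5862
Macro-F1 score = mean = (0.7692 + 0.8000 + 0.5862) / 3 = 0.718

0.718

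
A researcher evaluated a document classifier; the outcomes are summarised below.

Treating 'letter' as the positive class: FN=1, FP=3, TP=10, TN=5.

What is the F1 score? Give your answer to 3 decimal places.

0.833

Precision = TP/(TP+FP) = 10/13 = 0.7692
Recall = TP/(TP+FN) = 10/11 = 0.9091
F1 = 2·TP/(2·TP+FP+FN) = 20/24 = 0.833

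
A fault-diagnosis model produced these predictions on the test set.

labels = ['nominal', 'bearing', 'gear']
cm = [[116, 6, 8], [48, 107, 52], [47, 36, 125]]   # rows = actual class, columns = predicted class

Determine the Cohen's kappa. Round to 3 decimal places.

0.464

Observed agreement pₒ = trace/N = 348/545 = 0.6385
Expected agreement pₑ = Σ (rowᵢ·colᵢ)/N² = (130·211 + 207·149 + 208·185)/545² = 0.3257
κ = (pₒ − pₑ)/(1 − pₑ) = (0.6385 − 0.3257)/(1 − 0.3257) = 0.464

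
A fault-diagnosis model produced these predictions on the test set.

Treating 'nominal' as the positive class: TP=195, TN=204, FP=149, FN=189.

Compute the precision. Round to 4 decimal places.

0.5669

Precision = TP/(TP+FP) = 195/(195+149) = 195/344 = 0.5669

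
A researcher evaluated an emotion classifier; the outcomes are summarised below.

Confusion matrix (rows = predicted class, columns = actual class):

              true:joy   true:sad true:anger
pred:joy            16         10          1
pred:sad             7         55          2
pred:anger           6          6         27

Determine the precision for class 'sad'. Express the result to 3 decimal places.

Take TP from the diagonal, FP from the rest of the 'sad' prediction marginal, FN from the rest of the 'sad' actual marginal.
precision = TP/(TP+FP).
sad: TP=55, FP=7+2=9 → 55/64 = 0.8594

0.859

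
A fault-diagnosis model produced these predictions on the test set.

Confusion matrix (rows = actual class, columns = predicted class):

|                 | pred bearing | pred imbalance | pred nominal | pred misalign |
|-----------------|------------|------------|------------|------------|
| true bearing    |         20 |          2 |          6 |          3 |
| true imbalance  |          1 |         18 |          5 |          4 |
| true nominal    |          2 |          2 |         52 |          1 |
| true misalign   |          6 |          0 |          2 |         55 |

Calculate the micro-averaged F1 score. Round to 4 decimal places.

Micro-averaging pools counts across classes: ΣTP=145, ΣFP=34, ΣFN=34.
Micro-F1 score = 2·TP/(2·TP+FP+FN) on pooled counts = 0.8101 (equals overall accuracy in single-label multiclass).

0.8101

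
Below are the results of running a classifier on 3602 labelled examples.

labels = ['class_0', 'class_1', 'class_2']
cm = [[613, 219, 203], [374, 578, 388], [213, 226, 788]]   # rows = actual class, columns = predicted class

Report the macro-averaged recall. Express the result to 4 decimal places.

0.5553

Per-class recall (TP/(TP+FN)):
  class_0: TP=613, FN=219+203=422 → 613/1035 = 0.59227
  class_1: TP=578, FN=374+388=762 → 578/1340 = 0.43134
  class_2: TP=788, FN=213+226=439 → 788/1227 = 0.64222
Macro-recall = mean = (0.59227 + 0.43134 + 0.64222) / 3 = 0.5553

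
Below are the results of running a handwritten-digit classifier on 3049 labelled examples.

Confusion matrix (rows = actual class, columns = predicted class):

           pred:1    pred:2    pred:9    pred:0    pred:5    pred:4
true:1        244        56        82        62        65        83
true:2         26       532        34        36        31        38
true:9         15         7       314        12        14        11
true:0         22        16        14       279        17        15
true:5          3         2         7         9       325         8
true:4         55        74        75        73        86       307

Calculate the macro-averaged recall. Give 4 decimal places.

0.6937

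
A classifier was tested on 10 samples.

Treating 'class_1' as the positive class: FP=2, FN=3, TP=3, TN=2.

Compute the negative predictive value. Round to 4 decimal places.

0.4000

NPV = TN/(TN+FN) = 2/(2+3) = 0.4000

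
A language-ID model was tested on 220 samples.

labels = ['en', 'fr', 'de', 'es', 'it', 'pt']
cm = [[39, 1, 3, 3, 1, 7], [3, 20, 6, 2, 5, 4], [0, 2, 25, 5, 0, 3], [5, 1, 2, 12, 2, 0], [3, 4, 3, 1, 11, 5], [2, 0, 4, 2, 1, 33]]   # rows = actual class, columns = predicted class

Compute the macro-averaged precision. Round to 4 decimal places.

Per-class precision (TP/(TP+FP)):
  en: TP=39, FP=3+0+5+3+2=13 → 39/52 = 0.75000
  fr: TP=20, FP=1+2+1+4+0=8 → 20/28 = 0.71429
  de: TP=25, FP=3+6+2+3+4=18 → 25/43 = 0.58140
  es: TP=12, FP=3+2+5+1+2=13 → 12/25 = 0.48000
  it: TP=11, FP=1+5+0+2+1=9 → 11/20 = 0.55000
  pt: TP=33, FP=7+4+3+0+5=19 → 33/52 = 0.63462
Macro-precision = mean = (0.75000 + 0.71429 + 0.58140 + 0.48000 + 0.55000 + 0.63462) / 6 = 0.6184

0.6184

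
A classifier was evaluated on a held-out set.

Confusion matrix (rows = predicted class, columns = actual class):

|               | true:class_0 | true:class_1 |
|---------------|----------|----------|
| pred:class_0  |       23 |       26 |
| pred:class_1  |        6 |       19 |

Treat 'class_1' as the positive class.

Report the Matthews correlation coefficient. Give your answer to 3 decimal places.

MCC = (TP·TN − FP·FN) / √((TP+FP)(TP+FN)(TN+FP)(TN+FN))
Numerator = 19·23 − 6·26 = 281
Denominator = √(25·45·29·49) = √1598625 = 1264.3674
MCC = 281 / 1264.3674 = 0.222

0.222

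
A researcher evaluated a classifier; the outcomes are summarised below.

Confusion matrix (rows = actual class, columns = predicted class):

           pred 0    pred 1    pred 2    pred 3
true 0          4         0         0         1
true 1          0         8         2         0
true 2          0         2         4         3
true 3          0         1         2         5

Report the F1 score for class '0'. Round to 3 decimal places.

0.889

Take TP from the diagonal, FP from the rest of the '0' prediction marginal, FN from the rest of the '0' actual marginal.
F1 score = 2·TP/(2·TP+FP+FN).
0: TP=4, FP=0+0+0=0, FN=0+0+1=1 → 8/9 = 0.8889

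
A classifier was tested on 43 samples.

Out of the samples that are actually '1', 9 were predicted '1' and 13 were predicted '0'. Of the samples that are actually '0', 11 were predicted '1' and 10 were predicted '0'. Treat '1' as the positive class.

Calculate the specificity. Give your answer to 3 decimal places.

Specificity = TN/(TN+FP) = 10/(10+11) = 0.476

0.476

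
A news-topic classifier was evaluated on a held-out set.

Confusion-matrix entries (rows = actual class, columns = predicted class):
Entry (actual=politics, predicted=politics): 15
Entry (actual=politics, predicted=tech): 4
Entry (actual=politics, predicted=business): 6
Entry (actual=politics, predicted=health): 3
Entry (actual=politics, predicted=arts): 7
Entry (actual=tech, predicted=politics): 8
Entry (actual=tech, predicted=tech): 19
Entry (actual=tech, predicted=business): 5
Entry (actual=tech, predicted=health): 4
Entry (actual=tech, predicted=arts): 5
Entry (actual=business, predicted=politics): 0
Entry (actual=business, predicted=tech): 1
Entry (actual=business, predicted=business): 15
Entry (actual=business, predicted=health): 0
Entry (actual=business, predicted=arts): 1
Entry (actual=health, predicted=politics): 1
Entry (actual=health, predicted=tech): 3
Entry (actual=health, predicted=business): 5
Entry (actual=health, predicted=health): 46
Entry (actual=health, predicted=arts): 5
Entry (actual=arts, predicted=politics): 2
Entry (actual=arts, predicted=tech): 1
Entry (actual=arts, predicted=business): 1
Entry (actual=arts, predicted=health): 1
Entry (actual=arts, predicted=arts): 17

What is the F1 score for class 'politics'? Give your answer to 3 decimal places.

One-vs-rest for 'politics': TP = diagonal; FP = other classes predicted 'politics'; FN = 'politics' predicted as other.
F1 score = 2·TP/(2·TP+FP+FN).
politics: TP=15, FP=8+0+1+2=11, FN=4+6+3+7=20 → 30/61 = 0.4918

0.492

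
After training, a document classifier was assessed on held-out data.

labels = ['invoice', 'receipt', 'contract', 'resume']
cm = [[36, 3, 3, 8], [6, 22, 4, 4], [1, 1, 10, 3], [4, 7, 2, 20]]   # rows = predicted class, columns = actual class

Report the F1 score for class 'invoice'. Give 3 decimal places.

Take TP from the diagonal, FP from the rest of the 'invoice' prediction marginal, FN from the rest of the 'invoice' actual marginal.
F1 score = 2·TP/(2·TP+FP+FN).
invoice: TP=36, FP=3+3+8=14, FN=6+1+4=11 → 72/97 = 0.7423

0.742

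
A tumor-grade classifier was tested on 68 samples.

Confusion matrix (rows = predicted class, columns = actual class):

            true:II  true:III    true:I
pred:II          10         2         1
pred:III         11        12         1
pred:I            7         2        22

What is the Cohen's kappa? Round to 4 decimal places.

Observed agreement pₒ = trace/N = 44/68 = 0.64706
Expected agreement pₑ = Σ (rowᵢ·colᵢ)/N² = (28·13 + 16·24 + 24·31)/68² = 0.32266
κ = (pₒ − pₑ)/(1 − pₑ) = (0.64706 − 0.32266)/(1 − 0.32266) = 0.4789

0.4789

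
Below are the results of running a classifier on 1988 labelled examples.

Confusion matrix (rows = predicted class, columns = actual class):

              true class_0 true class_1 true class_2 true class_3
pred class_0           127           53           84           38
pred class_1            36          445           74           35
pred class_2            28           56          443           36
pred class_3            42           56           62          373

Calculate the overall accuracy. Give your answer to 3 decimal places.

0.698

Accuracy = trace / total = (127+445+443+373=1388) / 1988 = 1388/1988 = 0.698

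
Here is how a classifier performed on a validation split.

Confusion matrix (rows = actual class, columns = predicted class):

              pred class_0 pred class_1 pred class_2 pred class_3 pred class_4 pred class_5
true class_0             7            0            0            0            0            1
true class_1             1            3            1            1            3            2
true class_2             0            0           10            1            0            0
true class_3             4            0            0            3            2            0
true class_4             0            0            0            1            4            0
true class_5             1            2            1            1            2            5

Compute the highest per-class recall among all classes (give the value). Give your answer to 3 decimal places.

Per-class recall (TP/(TP+FN)):
  class_0: TP=7, FN=0+0+0+0+1=1 → 7/8 = 0.8750
  class_1: TP=3, FN=1+1+1+3+2=8 → 3/11 = 0.2727
  class_2: TP=10, FN=0+0+1+0+0=1 → 10/11 = 0.9091
  class_3: TP=3, FN=4+0+0+2+0=6 → 3/9 = 0.3333
  class_4: TP=4, FN=0+0+0+1+0=1 → 4/5 = 0.8000
  class_5: TP=5, FN=1+2+1+1+2=7 → 5/12 = 0.4167
Highest is class 'class_2' with recall = 0.909.

0.909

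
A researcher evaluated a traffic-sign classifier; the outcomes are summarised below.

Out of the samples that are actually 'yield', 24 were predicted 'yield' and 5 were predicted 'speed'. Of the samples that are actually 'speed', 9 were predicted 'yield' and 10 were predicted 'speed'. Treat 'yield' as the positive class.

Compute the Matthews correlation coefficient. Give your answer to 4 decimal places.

0.3734

MCC = (TP·TN − FP·FN) / √((TP+FP)(TP+FN)(TN+FP)(TN+FN))
Numerator = 24·10 − 9·5 = 195
Denominator = √(33·29·19·15) = √272745 = 522.2499
MCC = 195 / 522.2499 = 0.3734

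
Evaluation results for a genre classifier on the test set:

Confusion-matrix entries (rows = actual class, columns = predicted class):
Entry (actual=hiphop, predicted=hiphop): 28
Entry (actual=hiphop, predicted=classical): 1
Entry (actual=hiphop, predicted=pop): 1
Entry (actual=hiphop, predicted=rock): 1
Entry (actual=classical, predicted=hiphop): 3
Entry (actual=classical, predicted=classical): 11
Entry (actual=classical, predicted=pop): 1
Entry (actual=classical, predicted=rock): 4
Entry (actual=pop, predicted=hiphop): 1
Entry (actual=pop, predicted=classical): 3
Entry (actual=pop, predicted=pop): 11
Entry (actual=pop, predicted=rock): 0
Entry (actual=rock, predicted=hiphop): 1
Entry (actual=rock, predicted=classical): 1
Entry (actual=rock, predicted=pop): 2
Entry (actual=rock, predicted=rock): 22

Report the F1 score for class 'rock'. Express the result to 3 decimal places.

Treat 'rock' as positive and all other classes as negative.
F1 score = 2·TP/(2·TP+FP+FN).
rock: TP=22, FP=1+4+0=5, FN=1+1+2=4 → 44/53 = 0.8302

0.830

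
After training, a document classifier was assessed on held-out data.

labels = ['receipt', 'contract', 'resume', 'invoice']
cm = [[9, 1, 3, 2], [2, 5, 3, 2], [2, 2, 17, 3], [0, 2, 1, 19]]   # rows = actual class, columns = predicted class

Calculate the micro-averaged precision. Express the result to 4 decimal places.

Micro-averaging pools counts across classes: ΣTP=50, ΣFP=23, ΣFN=23.
Micro-precision = TP/(TP+FP) on pooled counts = 0.6849 (equals overall accuracy in single-label multiclass).

0.6849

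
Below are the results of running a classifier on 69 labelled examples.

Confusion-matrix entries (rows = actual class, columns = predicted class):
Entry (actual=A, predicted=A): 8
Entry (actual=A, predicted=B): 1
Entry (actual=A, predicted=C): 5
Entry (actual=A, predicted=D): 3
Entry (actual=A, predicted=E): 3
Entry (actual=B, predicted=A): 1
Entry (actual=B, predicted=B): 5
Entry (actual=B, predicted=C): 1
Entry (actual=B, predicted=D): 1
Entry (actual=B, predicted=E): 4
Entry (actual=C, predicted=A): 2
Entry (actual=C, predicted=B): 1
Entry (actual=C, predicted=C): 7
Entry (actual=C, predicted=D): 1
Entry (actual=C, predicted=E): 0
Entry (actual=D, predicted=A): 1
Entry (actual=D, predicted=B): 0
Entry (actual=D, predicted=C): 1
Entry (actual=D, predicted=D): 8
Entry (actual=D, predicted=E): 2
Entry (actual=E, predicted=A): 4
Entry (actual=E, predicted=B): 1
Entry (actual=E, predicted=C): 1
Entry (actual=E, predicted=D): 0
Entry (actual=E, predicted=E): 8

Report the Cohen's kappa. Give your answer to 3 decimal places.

0.399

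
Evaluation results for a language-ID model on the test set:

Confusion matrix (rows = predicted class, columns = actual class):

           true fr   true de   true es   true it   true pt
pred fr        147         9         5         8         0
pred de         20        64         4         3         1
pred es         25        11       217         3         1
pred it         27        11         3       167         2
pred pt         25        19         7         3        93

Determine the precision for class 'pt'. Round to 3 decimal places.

0.633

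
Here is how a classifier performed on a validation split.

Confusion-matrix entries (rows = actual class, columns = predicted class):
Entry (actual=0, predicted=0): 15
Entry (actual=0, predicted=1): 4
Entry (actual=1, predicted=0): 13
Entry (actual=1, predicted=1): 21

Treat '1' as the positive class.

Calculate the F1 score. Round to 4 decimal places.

0.7119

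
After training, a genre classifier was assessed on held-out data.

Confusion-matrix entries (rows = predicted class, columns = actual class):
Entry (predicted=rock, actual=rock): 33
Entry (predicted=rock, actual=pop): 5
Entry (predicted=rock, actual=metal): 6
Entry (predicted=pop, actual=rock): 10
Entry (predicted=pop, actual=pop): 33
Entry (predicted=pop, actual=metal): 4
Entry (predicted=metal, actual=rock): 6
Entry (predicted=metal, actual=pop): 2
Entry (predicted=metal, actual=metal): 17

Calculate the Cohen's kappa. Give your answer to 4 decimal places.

Observed agreement pₒ = trace/N = 83/116 = 0.71552
Expected agreement pₑ = Σ (rowᵢ·colᵢ)/N² = (49·44 + 40·47 + 27·25)/116² = 0.35010
κ = (pₒ − pₑ)/(1 − pₑ) = (0.71552 − 0.35010)/(1 − 0.35010) = 0.5623

0.5623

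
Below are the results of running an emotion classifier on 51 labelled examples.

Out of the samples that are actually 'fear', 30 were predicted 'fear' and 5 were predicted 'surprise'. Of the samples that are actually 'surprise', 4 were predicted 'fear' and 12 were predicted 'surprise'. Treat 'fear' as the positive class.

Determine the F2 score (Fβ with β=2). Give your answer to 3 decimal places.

0.862

Fβ = (1+β²)·TP / ((1+β²)·TP + β²·FN + FP), with β²=4
= 5·30 / (5·30 + 4·5 + 4) = 0.862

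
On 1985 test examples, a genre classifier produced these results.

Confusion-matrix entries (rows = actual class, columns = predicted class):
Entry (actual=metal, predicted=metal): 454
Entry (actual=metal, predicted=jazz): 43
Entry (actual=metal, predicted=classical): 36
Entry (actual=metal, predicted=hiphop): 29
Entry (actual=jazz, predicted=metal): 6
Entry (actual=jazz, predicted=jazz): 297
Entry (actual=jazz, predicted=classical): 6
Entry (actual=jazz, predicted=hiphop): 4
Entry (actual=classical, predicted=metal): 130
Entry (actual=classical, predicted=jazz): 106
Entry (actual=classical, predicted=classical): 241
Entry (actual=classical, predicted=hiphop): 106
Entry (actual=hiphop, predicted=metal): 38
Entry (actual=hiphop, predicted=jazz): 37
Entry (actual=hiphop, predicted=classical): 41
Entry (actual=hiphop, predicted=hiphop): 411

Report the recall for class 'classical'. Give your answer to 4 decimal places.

One-vs-rest for 'classical': TP = diagonal; FP = other classes predicted 'classical'; FN = 'classical' predicted as other.
recall = TP/(TP+FN).
classical: TP=241, FN=130+106+106=342 → 241/583 = 0.41338

0.4134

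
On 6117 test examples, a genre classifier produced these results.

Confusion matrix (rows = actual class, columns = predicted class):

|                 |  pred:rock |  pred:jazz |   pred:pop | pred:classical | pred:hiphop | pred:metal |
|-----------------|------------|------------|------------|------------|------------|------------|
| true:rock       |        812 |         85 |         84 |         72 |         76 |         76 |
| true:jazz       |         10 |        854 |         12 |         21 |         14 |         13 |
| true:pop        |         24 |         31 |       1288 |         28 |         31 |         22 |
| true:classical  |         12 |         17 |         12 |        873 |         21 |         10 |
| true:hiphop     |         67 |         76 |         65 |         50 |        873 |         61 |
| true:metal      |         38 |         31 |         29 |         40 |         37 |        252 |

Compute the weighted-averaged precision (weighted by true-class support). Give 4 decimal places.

Per-class precision (TP/(TP+FP)):
  rock: TP=812, FP=10+24+12+67+38=151 → 812/963 = 0.84320
  jazz: TP=854, FP=85+31+17+76+31=240 → 854/1094 = 0.78062
  pop: TP=1288, FP=84+12+12+65+29=202 → 1288/1490 = 0.86443
  classical: TP=873, FP=72+21+28+50+40=211 → 873/1084 = 0.80535
  hiphop: TP=873, FP=76+14+31+21+37=179 → 873/1052 = 0.82985
  metal: TP=252, FP=76+13+22+10+61=182 → 252/434 = 0.58065
Weighted-precision = Σ (supportᵢ/N)·precisionᵢ with N=6117: (1205/6117)·0.84320 + (924/6117)·0.78062 + (1424/6117)·0.86443 + (945/6117)·0.80535 + (1192/6117)·0.82985 + (427/6117)·0.58065 = 0.8119

0.8119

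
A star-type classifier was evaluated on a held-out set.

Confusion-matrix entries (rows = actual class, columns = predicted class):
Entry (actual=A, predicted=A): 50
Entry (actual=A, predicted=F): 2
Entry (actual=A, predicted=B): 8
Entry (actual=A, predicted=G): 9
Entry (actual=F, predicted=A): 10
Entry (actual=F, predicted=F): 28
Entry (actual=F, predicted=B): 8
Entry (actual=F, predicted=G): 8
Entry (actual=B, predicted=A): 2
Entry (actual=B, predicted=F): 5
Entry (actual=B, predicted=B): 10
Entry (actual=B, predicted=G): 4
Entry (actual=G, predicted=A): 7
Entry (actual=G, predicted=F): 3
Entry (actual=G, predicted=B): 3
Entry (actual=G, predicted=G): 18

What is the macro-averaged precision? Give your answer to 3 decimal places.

0.567

Per-class precision (TP/(TP+FP)):
  A: TP=50, FP=10+2+7=19 → 50/69 = 0.7246
  F: TP=28, FP=2+5+3=10 → 28/38 = 0.7368
  B: TP=10, FP=8+8+3=19 → 10/29 = 0.3448
  G: TP=18, FP=9+8+4=21 → 18/39 = 0.4615
Macro-precision = mean = (0.7246 + 0.7368 + 0.3448 + 0.4615) / 4 = 0.567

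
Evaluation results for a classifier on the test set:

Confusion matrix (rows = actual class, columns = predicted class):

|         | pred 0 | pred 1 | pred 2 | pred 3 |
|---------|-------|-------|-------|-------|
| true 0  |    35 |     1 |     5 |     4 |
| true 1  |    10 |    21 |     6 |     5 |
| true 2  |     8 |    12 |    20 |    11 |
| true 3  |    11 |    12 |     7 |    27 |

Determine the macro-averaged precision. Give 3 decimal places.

0.526

Per-class precision (TP/(TP+FP)):
  0: TP=35, FP=10+8+11=29 → 35/64 = 0.5469
  1: TP=21, FP=1+12+12=25 → 21/46 = 0.4565
  2: TP=20, FP=5+6+7=18 → 20/38 = 0.5263
  3: TP=27, FP=4+5+11=20 → 27/47 = 0.5745
Macro-precision = mean = (0.5469 + 0.4565 + 0.5263 + 0.5745) / 4 = 0.526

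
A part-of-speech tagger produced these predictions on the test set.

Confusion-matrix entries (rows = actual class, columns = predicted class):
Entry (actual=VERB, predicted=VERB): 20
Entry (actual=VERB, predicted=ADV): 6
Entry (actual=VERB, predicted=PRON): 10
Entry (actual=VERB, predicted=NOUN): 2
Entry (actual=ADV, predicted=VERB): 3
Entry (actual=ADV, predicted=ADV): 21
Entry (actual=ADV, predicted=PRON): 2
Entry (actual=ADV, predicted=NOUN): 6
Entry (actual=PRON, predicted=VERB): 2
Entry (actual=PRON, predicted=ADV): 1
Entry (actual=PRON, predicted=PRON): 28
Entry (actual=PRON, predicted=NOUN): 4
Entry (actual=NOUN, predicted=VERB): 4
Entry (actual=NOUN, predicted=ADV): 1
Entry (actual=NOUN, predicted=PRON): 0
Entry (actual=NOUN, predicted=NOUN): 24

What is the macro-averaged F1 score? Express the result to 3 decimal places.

Per-class F1 score (2·TP/(2·TP+FP+FN)):
  VERB: TP=20, FP=3+2+4=9, FN=6+10+2=18 → 40/67 = 0.5970
  ADV: TP=21, FP=6+1+1=8, FN=3+2+6=11 → 42/61 = 0.6885
  PRON: TP=28, FP=10+2+0=12, FN=2+1+4=7 → 56/75 = 0.7467
  NOUN: TP=24, FP=2+6+4=12, FN=4+1+0=5 → 48/65 = 0.7385
Macro-F1 score = mean = (0.5970 + 0.6885 + 0.7467 + 0.7385) / 4 = 0.693

0.693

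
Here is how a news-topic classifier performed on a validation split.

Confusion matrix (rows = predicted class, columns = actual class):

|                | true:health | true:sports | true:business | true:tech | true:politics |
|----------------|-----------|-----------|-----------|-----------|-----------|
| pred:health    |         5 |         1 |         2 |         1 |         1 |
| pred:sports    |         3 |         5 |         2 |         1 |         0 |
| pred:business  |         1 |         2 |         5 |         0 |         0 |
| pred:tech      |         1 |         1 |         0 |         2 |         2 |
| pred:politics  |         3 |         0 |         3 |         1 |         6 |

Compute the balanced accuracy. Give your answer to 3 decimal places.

Balanced accuracy = mean of per-class recall.
  health: recall = 5/13 = 0.3846
  sports: recall = 5/9 = 0.5556
  business: recall = 5/12 = 0.4167
  tech: recall = 2/5 = 0.4000
  politics: recall = 6/9 = 0.6667
Mean = (0.3846 + 0.5556 + 0.4167 + 0.4000 + 0.6667) / 5 = 0.485

0.485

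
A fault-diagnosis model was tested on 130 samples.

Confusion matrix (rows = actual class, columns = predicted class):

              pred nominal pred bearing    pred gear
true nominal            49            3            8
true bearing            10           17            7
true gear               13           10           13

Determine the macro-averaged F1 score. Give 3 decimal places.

0.560

Per-class F1 score (2·TP/(2·TP+FP+FN)):
  nominal: TP=49, FP=10+13=23, FN=3+8=11 → 98/132 = 0.7424
  bearing: TP=17, FP=3+10=13, FN=10+7=17 → 34/64 = 0.5313
  gear: TP=13, FP=8+7=15, FN=13+10=23 → 26/64 = 0.4063
Macro-F1 score = mean = (0.7424 + 0.5313 + 0.4063) / 3 = 0.560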